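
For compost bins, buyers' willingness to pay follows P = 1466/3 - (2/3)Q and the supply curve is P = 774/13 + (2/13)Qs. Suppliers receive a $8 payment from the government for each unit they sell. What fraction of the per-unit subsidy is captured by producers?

Producer share = 0.1875

Pre-subsidy: 1466/3 - (2/3)Q = 774/13 + (2/13)Q gives Q* = 523 and P* = 140.
With the subsidy, sellers receive Ps = Pb + 8 for each unit, where Pb is the price buyers pay.
On the curves, Pb = 1466/3 - (2/3)Q and Ps = 774/13 + (2/13)Q; the wedge Ps − Pb = 8 gives 774/13 + (2/13)Q − (1466/3 - (2/3)Q) = 8, so Q' = 532.75.
Then Pb = 1466/3 − (2/3)·532.75 = 133.5 and Ps = 774/13 + (2/13)·532.75 = 141.5.
Buyers' price falls by P* − Pb = 140 − 133.5 = 6.5; sellers' price rises by Ps − P* = 141.5 − 140 = 1.5.
So producers capture 1.5/8 = 0.1875 of each unit of subsidy.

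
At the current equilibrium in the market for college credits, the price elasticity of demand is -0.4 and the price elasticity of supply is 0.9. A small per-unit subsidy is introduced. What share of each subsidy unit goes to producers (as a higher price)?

For a small subsidy around the equilibrium, the benefit split depends on the relative slopes, which at a point are proportional to the elasticities.
Buyer share = εs/(εs + |εd|) = 0.9/(0.9 + 0.4) = 9/13; seller share = |εd|/(εs + |εd|) = 4/13.
So producers capture 4/13 of the subsidy.

Producer share = 4/13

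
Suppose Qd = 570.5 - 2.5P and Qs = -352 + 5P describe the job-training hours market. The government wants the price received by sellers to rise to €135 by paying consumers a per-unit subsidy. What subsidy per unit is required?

Required subsidy s = €36 per unit

At a seller price of 135, quantity supplied is -352 + 5·135 = 323.
Buyers absorb 323 only when they pay Pb with 570.5 − 2.5·Pb = 323, i.e. Pb = 99.
s = Ps − Pb = 135 − 99 = 36.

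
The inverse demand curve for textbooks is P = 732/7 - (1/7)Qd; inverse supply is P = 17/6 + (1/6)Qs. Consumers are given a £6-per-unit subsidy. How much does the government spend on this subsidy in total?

Pre-subsidy: 732/7 - (1/7)Q = 17/6 + (1/6)Q gives Q* = 4273/13 and P* = 749/13.
With the rebate, buyers effectively pay Pb = Ps − 6, where Ps is the price sellers receive.
On the curves, Pb = 732/7 - (1/7)Q and Ps = 17/6 + (1/6)Q; the wedge Ps − Pb = 6 gives 17/6 + (1/6)Q − (732/7 - (1/7)Q) = 6, so Q' = 4525/13.
Then Pb = 732/7 − (1/7)·(4525/13) = 713/13 and Ps = 17/6 + (1/6)·(4525/13) = 791/13.
Government outlay = subsidy × quantity = 6 × 4525/13 = 27150/13.

Government cost = 27150/13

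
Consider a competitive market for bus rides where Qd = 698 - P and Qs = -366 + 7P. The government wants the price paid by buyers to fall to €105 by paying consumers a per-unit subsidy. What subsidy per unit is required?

At a buyer price of 105, quantity demanded is 698 − 1·105 = 593.
Sellers supply 593 only when they receive Ps with -366 + 7·Ps = 593, i.e. Ps = 137.
s = Ps − Pb = 137 − 105 = 32.

Required subsidy s = €32 per unit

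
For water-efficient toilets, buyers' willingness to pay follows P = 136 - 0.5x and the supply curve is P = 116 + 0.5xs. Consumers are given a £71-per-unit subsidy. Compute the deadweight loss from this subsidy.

Deadweight loss = £2520.5

Pre-subsidy: 136 - 0.5x = 116 + 0.5x gives x* = 20 and P* = 126.
With the rebate, buyers effectively pay Pb = Ps − 71, where Ps is the price sellers receive.
On the curves, Pb = 136 - 0.5x and Ps = 116 + 0.5x; the wedge Ps − Pb = 71 gives 116 + 0.5x − (136 - 0.5x) = 71, so x' = 91.
Then Pb = 136 − 0.5·91 = 90.5 and Ps = 116 + 0.5·91 = 161.5.
The subsidy expands output by 91 − 20 = 71 past the efficient level; on those units the gap between marginal cost and willingness to pay runs from 0 up to 71.
DWL = ½ × 71 × 71 = 2520.5.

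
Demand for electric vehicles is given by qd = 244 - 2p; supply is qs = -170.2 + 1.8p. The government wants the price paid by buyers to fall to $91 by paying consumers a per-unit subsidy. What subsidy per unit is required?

At a buyer price of 91, quantity demanded is 244 − 2·91 = 62.
Sellers supply 62 only when they receive ps with -170.2 + 1.8·ps = 62, i.e. ps = 129.
s = ps − pb = 129 − 91 = 38.

Required subsidy s = $38 per unit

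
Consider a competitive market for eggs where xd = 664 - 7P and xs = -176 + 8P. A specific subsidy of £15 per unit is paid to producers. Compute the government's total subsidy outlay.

Pre-subsidy: 664 - 7P = -176 + 8P gives P* = 56, x* = 272.
With the subsidy, sellers receive Ps = Pb + 15 for each unit, where Pb is the price buyers pay.
Supply in terms of Pb becomes xs = -176 + 8(Pb + 15) = -56 + 8Pb. Setting this equal to demand: 664 - 7Pb = -56 + 8Pb, so Pb = 48.
Sellers receive Ps = 48 + 15 = 63; x' = 664 − 7·48 = 328.
Government outlay = subsidy × quantity = 15 × 328 = 4920.

Government cost = £4920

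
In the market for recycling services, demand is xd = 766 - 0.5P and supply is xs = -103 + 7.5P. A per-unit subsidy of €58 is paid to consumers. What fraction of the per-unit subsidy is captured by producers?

Pre-subsidy: 766 - 0.5P = -103 + 7.5P gives P* = 108.625, x* = 711.6875.
With the rebate, buyers effectively pay Pb = Ps − 58, where Ps is the price sellers receive.
Demand in terms of Ps becomes xd = 766 − 0.5(Ps − 58) = 795 - 0.5Ps. Setting this equal to supply: 795 - 0.5Ps = -103 + 7.5Ps, so Ps = 112.25.
Buyers pay Pb = 112.25 − 58 = 54.25; x' = -103 + 7.5·112.25 = 738.875.
Buyers' price falls by P* − Pb = 108.625 − 54.25 = 54.375; sellers' price rises by Ps − P* = 112.25 − 108.625 = 3.625.
So producers capture 3.625/58 = 0.0625 of each unit of subsidy.

Producer share = 0.0625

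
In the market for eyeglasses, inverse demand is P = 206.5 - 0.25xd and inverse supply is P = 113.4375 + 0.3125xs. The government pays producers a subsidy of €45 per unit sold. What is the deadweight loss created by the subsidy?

Pre-subsidy: 206.5 - 0.25x = 113.4375 + 0.3125x gives x* = 1489/9 and P* = 5945/36.
With the subsidy, sellers receive Ps = Pb + 45 for each unit, where Pb is the price buyers pay.
On the curves, Pb = 206.5 - 0.25x and Ps = 113.4375 + 0.3125x; the wedge Ps − Pb = 45 gives 113.4375 + 0.3125x − (206.5 - 0.25x) = 45, so x' = 2209/9.
Then Pb = 206.5 − 0.25·(2209/9) = 5225/36 and Ps = 113.4375 + 0.3125·(2209/9) = 6845/36.
The subsidy expands output by 2209/9 − 1489/9 = 80 past the efficient level; on those units the gap between marginal cost and willingness to pay runs from 0 up to 45.
DWL = ½ × 45 × 80 = 1800.

Deadweight loss = €1800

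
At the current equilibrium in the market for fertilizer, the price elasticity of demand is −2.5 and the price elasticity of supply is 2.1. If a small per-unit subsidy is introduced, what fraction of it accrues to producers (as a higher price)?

For a small subsidy around the equilibrium, the benefit split depends on the relative slopes, which at a point are proportional to the elasticities.
Buyer share = εs/(εs + |εd|) = 2.1/(2.1 + 2.5) = 21/46; seller share = |εd|/(εs + |εd|) = 25/46.
So producers capture 25/46 of the subsidy.

Producer share = 25/46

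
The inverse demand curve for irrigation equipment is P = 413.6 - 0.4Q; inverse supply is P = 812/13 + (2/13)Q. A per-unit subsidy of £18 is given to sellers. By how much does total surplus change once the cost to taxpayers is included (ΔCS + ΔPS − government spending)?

Pre-subsidy: 413.6 - 0.4Q = 812/13 + (2/13)Q gives Q* = 634 and P* = 160.
With the subsidy, sellers receive Ps = Pb + 18 for each unit, where Pb is the price buyers pay.
On the curves, Pb = 413.6 - 0.4Q and Ps = 812/13 + (2/13)Q; the wedge Ps − Pb = 18 gives 812/13 + (2/13)Q − (413.6 - 0.4Q) = 18, so Q' = 666.5.
Then Pb = 413.6 − 0.4·666.5 = 147 and Ps = 812/13 + (2/13)·666.5 = 165.
ΔCS = ½(634 + 666.5)(160 − 147) = 8453.25; ΔPS = ½(634 + 666.5)(165 − 160) = 3251.25.
Government spending = 18 × 666.5 = 11997.
Net change = 8453.25 + 3251.25 − 11997 = -292.5. The loss equals the DWL triangle ½·18·32.5.

Net change in total surplus = -£292.5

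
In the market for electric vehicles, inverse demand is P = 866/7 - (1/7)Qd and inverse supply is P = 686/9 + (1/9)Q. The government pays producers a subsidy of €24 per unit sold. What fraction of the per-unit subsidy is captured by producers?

Producer share = 0.4375

Pre-subsidy: 866/7 - (1/7)Q = 686/9 + (1/9)Q gives Q* = 187 and P* = 97.
With the subsidy, sellers receive Ps = Pb + 24 for each unit, where Pb is the price buyers pay.
On the curves, Pb = 866/7 - (1/7)Q and Ps = 686/9 + (1/9)Q; the wedge Ps − Pb = 24 gives 686/9 + (1/9)Q − (866/7 - (1/7)Q) = 24, so Q' = 281.5.
Then Pb = 866/7 − (1/7)·281.5 = 83.5 and Ps = 686/9 + (1/9)·281.5 = 107.5.
Buyers' price falls by P* − Pb = 97 − 83.5 = 13.5; sellers' price rises by Ps − P* = 107.5 − 97 = 10.5.
So producers capture 10.5/24 = 0.4375 of each unit of subsidy.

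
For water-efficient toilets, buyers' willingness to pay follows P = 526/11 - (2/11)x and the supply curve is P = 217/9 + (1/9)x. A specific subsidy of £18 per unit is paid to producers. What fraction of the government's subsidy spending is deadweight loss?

DWL / government spending = 891/4129

Pre-subsidy: 526/11 - (2/11)x = 217/9 + (1/9)x gives x* = 2347/29 and P* = 960/29.
With the subsidy, sellers receive Ps = Pb + 18 for each unit, where Pb is the price buyers pay.
On the curves, Pb = 526/11 - (2/11)x and Ps = 217/9 + (1/9)x; the wedge Ps − Pb = 18 gives 217/9 + (1/9)x − (526/11 - (2/11)x) = 18, so x' = 4129/29.
Then Pb = 526/11 − (2/11)·(4129/29) = 636/29 and Ps = 217/9 + (1/9)·(4129/29) = 1158/29.
ΔCS = ½(2347/29 + 4129/29)(960/29 − 636/29) = 1049112/841; ΔPS = ½(2347/29 + 4129/29)(1158/29 − 960/29) = 641124/841.
Government spending = 18 × 4129/29 = 74322/29.
DWL = ½ × 18 × (4129/29 − 2347/29) = 16038/29; fraction = (16038/29) / (74322/29) = 891/4129.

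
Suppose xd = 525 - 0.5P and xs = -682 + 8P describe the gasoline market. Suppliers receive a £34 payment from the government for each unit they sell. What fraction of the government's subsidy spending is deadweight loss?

DWL / government spending = 4/235

Pre-subsidy: 525 - 0.5P = -682 + 8P gives P* = 142, x* = 454.
With the subsidy, sellers receive Ps = Pb + 34 for each unit, where Pb is the price buyers pay.
Supply in terms of Pb becomes xs = -682 + 8(Pb + 34) = -410 + 8Pb. Setting this equal to demand: 525 - 0.5Pb = -410 + 8Pb, so Pb = 110.
Sellers receive Ps = 110 + 34 = 144; x' = 525 − 0.5·110 = 470.
ΔCS = ½(454 + 470)(142 − 110) = 14784; ΔPS = ½(454 + 470)(144 − 142) = 924.
Government spending = 34 × 470 = 15980.
DWL = ½ × 34 × (470 − 454) = 272; fraction = 272 / 15980 = 4/235.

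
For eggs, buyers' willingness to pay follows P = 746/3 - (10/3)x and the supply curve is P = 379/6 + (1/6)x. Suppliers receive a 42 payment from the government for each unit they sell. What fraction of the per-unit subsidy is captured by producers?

Pre-subsidy: 746/3 - (10/3)x = 379/6 + (1/6)x gives x* = 53 and P* = 72.
With the subsidy, sellers receive Ps = Pb + 42 for each unit, where Pb is the price buyers pay.
On the curves, Pb = 746/3 - (10/3)x and Ps = 379/6 + (1/6)x; the wedge Ps − Pb = 42 gives 379/6 + (1/6)x − (746/3 - (10/3)x) = 42, so x' = 65.
Then Pb = 746/3 − (10/3)·65 = 32 and Ps = 379/6 + (1/6)·65 = 74.
Buyers' price falls by P* − Pb = 72 − 32 = 40; sellers' price rises by Ps − P* = 74 − 72 = 2.
So producers capture 2/42 = 1/21 of each unit of subsidy.

Producer share = 1/21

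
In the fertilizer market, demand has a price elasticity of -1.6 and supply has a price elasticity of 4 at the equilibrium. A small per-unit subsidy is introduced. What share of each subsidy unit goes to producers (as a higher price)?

For a small subsidy around the equilibrium, the benefit split depends on the relative slopes, which at a point are proportional to the elasticities.
Buyer share = εs/(εs + |εd|) = 4/(4 + 1.6) = 5/7; seller share = |εd|/(εs + |εd|) = 2/7.
So producers capture 2/7 of the subsidy.

Producer share = 2/7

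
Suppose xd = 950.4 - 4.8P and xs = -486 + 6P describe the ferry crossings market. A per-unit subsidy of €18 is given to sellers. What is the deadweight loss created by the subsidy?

Deadweight loss = €432

Pre-subsidy: 950.4 - 4.8P = -486 + 6P gives P* = 133, x* = 312.
With the subsidy, sellers receive Ps = Pb + 18 for each unit, where Pb is the price buyers pay.
Supply in terms of Pb becomes xs = -486 + 6(Pb + 18) = -378 + 6Pb. Setting this equal to demand: 950.4 - 4.8Pb = -378 + 6Pb, so Pb = 123.
Sellers receive Ps = 123 + 18 = 141; x' = 950.4 − 4.8·123 = 360.
The subsidy expands output by 360 − 312 = 48 past the efficient level; on those units the gap between marginal cost and willingness to pay runs from 0 up to 18.
DWL = ½ × 18 × 48 = 432.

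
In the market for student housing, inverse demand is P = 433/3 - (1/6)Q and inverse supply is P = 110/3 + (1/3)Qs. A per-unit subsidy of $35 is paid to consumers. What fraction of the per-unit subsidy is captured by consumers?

Pre-subsidy: 433/3 - (1/6)Q = 110/3 + (1/3)Q gives Q* = 646/3 and P* = 976/9.
With the rebate, buyers effectively pay Pb = Ps − 35, where Ps is the price sellers receive.
On the curves, Pb = 433/3 - (1/6)Q and Ps = 110/3 + (1/3)Q; the wedge Ps − Pb = 35 gives 110/3 + (1/3)Q − (433/3 - (1/6)Q) = 35, so Q' = 856/3.
Then Pb = 433/3 − (1/6)·(856/3) = 871/9 and Ps = 110/3 + (1/3)·(856/3) = 1186/9.
Buyers' price falls by P* − Pb = 976/9 − 871/9 = 35/3; sellers' price rises by Ps − P* = 1186/9 − 976/9 = 70/3.
So consumers capture (35/3)/35 = 1/3 of each unit of subsidy.

Consumer share = 1/3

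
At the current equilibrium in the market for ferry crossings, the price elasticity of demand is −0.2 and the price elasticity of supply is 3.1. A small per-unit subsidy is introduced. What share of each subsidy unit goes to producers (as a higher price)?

Producer share = 2/33

For a small subsidy around the equilibrium, the benefit split depends on the relative slopes, which at a point are proportional to the elasticities.
Buyer share = εs/(εs + |εd|) = 3.1/(3.1 + 0.2) = 31/33; seller share = |εd|/(εs + |εd|) = 2/33.
So producers capture 2/33 of the subsidy.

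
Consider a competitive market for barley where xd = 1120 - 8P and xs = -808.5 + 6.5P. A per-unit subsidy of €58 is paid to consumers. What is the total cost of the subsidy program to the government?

Government cost = €15312

Pre-subsidy: 1120 - 8P = -808.5 + 6.5P gives P* = 133, x* = 56.
With the rebate, buyers effectively pay Pb = Ps − 58, where Ps is the price sellers receive.
Demand in terms of Ps becomes xd = 1120 − 8(Ps − 58) = 1584 - 8Ps. Setting this equal to supply: 1584 - 8Ps = -808.5 + 6.5Ps, so Ps = 165.
Buyers pay Pb = 165 − 58 = 107; x' = -808.5 + 6.5·165 = 264.
Government outlay = subsidy × quantity = 58 × 264 = 15312.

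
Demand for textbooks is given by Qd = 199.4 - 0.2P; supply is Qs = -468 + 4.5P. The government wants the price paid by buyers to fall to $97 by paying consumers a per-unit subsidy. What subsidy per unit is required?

At a buyer price of 97, quantity demanded is 199.4 − 0.2·97 = 180.
Sellers supply 180 only when they receive Ps with -468 + 4.5·Ps = 180, i.e. Ps = 144.
s = Ps − Pb = 144 − 97 = 47.

Required subsidy s = $47 per unit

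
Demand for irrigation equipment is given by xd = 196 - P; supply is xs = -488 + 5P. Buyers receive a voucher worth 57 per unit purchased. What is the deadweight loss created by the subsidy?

Deadweight loss = 1353.75

Pre-subsidy: 196 - P = -488 + 5P gives P* = 114, x* = 82.
With the rebate, buyers effectively pay Pb = Ps − 57, where Ps is the price sellers receive.
Demand in terms of Ps becomes xd = 196 − 1(Ps − 57) = 253 - Ps. Setting this equal to supply: 253 - Ps = -488 + 5Ps, so Ps = 123.5.
Buyers pay Pb = 123.5 − 57 = 66.5; x' = -488 + 5·123.5 = 129.5.
The subsidy expands output by 129.5 − 82 = 47.5 past the efficient level; on those units the gap between marginal cost and willingness to pay runs from 0 up to 57.
DWL = ½ × 57 × 47.5 = 1353.75.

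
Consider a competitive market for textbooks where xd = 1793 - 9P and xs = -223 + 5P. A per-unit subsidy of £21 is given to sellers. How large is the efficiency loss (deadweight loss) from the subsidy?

Deadweight loss = £708.75

Pre-subsidy: 1793 - 9P = -223 + 5P gives P* = 144, x* = 497.
With the subsidy, sellers receive Ps = Pb + 21 for each unit, where Pb is the price buyers pay.
Supply in terms of Pb becomes xs = -223 + 5(Pb + 21) = -118 + 5Pb. Setting this equal to demand: 1793 - 9Pb = -118 + 5Pb, so Pb = 136.5.
Sellers receive Ps = 136.5 + 21 = 157.5; x' = 1793 − 9·136.5 = 564.5.
The subsidy expands output by 564.5 − 497 = 67.5 past the efficient level; on those units the gap between marginal cost and willingness to pay runs from 0 up to 21.
DWL = ½ × 21 × 67.5 = 708.75.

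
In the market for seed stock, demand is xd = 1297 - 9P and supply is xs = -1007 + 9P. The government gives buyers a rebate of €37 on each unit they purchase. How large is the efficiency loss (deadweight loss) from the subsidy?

Deadweight loss = €3080.25

Pre-subsidy: 1297 - 9P = -1007 + 9P gives P* = 128, x* = 145.
With the rebate, buyers effectively pay Pb = Ps − 37, where Ps is the price sellers receive.
Demand in terms of Ps becomes xd = 1297 − 9(Ps − 37) = 1630 - 9Ps. Setting this equal to supply: 1630 - 9Ps = -1007 + 9Ps, so Ps = 146.5.
Buyers pay Pb = 146.5 − 37 = 109.5; x' = -1007 + 9·146.5 = 311.5.
The subsidy expands output by 311.5 − 145 = 166.5 past the efficient level; on those units the gap between marginal cost and willingness to pay runs from 0 up to 37.
DWL = ½ × 37 × 166.5 = 3080.25.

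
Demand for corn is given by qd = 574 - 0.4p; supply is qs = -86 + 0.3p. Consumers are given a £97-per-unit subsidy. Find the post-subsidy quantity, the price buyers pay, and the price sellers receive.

q' = 7472/35; buyers pay 6309/7; sellers receive 6988/7

Pre-subsidy: 574 - 0.4p = -86 + 0.3p gives p* = 6600/7, q* = 1378/7.
With the rebate, buyers effectively pay pb = ps − 97, where ps is the price sellers receive.
Demand in terms of ps becomes qd = 574 − 0.4(ps − 97) = 612.8 - 0.4ps. Setting this equal to supply: 612.8 - 0.4ps = -86 + 0.3ps, so ps = 6988/7.
Buyers pay pb = 6988/7 − 97 = 6309/7; q' = -86 + 0.3·(6988/7) = 7472/35.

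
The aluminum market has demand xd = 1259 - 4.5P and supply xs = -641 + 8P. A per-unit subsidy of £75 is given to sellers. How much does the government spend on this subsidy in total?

Pre-subsidy: 1259 - 4.5P = -641 + 8P gives P* = 152, x* = 575.
With the subsidy, sellers receive Ps = Pb + 75 for each unit, where Pb is the price buyers pay.
Supply in terms of Pb becomes xs = -641 + 8(Pb + 75) = -41 + 8Pb. Setting this equal to demand: 1259 - 4.5Pb = -41 + 8Pb, so Pb = 104.
Sellers receive Ps = 104 + 75 = 179; x' = 1259 − 4.5·104 = 791.
Government outlay = subsidy × quantity = 75 × 791 = 59325.

Government cost = £59325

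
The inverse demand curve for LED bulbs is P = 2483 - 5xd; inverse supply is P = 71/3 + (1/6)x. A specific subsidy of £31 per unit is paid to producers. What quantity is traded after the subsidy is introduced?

x' = 482

Pre-subsidy: 2483 - 5x = 71/3 + (1/6)x gives x* = 476 and P* = 103.
With the subsidy, sellers receive Ps = Pb + 31 for each unit, where Pb is the price buyers pay.
On the curves, Pb = 2483 - 5x and Ps = 71/3 + (1/6)x; the wedge Ps − Pb = 31 gives 71/3 + (1/6)x − (2483 - 5x) = 31, so x' = 482.
Then Pb = 2483 − 5·482 = 73 and Ps = 71/3 + (1/6)·482 = 104.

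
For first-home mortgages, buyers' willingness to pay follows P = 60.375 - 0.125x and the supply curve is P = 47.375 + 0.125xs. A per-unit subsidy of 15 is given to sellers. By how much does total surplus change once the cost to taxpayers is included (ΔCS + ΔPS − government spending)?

Pre-subsidy: 60.375 - 0.125x = 47.375 + 0.125x gives x* = 52 and P* = 53.875.
With the subsidy, sellers receive Ps = Pb + 15 for each unit, where Pb is the price buyers pay.
On the curves, Pb = 60.375 - 0.125x and Ps = 47.375 + 0.125x; the wedge Ps − Pb = 15 gives 47.375 + 0.125x − (60.375 - 0.125x) = 15, so x' = 112.
Then Pb = 60.375 − 0.125·112 = 46.375 and Ps = 47.375 + 0.125·112 = 61.375.
ΔCS = ½(52 + 112)(53.875 − 46.375) = 615; ΔPS = ½(52 + 112)(61.375 − 53.875) = 615.
Government spending = 15 × 112 = 1680.
Net change = 615 + 615 − 1680 = -450. The loss equals the DWL triangle ½·15·60.

Net change in total surplus = -450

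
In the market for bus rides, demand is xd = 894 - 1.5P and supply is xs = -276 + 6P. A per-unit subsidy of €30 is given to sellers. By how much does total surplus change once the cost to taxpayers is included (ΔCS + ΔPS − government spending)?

Pre-subsidy: 894 - 1.5P = -276 + 6P gives P* = 156, x* = 660.
With the subsidy, sellers receive Ps = Pb + 30 for each unit, where Pb is the price buyers pay.
Supply in terms of Pb becomes xs = -276 + 6(Pb + 30) = -96 + 6Pb. Setting this equal to demand: 894 - 1.5Pb = -96 + 6Pb, so Pb = 132.
Sellers receive Ps = 132 + 30 = 162; x' = 894 − 1.5·132 = 696.
ΔCS = ½(660 + 696)(156 − 132) = 16272; ΔPS = ½(660 + 696)(162 − 156) = 4068.
Government spending = 30 × 696 = 20880.
Net change = 16272 + 4068 − 20880 = -540. The loss equals the DWL triangle ½·30·36.

Net change in total surplus = -€540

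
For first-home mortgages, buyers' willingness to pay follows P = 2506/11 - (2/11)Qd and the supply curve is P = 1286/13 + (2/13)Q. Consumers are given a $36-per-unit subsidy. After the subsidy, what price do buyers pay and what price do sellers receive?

Buyers pay $138.5; sellers receive $174.5

Pre-subsidy: 2506/11 - (2/11)Q = 1286/13 + (2/13)Q gives Q* = 384 and P* = 158.
With the rebate, buyers effectively pay Pb = Ps − 36, where Ps is the price sellers receive.
On the curves, Pb = 2506/11 - (2/11)Q and Ps = 1286/13 + (2/13)Q; the wedge Ps − Pb = 36 gives 1286/13 + (2/13)Q − (2506/11 - (2/11)Q) = 36, so Q' = 491.25.
Then Pb = 2506/11 − (2/11)·491.25 = 138.5 and Ps = 1286/13 + (2/13)·491.25 = 174.5.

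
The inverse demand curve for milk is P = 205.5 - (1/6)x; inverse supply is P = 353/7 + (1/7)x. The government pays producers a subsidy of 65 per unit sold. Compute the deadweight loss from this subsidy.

Deadweight loss = 6825

Pre-subsidy: 205.5 - (1/6)x = 353/7 + (1/7)x gives x* = 501 and P* = 122.
With the subsidy, sellers receive Ps = Pb + 65 for each unit, where Pb is the price buyers pay.
On the curves, Pb = 205.5 - (1/6)x and Ps = 353/7 + (1/7)x; the wedge Ps − Pb = 65 gives 353/7 + (1/7)x − (205.5 - (1/6)x) = 65, so x' = 711.
Then Pb = 205.5 − (1/6)·711 = 87 and Ps = 353/7 + (1/7)·711 = 152.
The subsidy expands output by 711 − 501 = 210 past the efficient level; on those units the gap between marginal cost and willingness to pay runs from 0 up to 65.
DWL = ½ × 65 × 210 = 6825.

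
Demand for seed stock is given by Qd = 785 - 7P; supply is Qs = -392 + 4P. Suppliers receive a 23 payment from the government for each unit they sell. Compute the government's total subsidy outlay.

Government cost = 23920/11

Pre-subsidy: 785 - 7P = -392 + 4P gives P* = 107, Q* = 36.
With the subsidy, sellers receive Ps = Pb + 23 for each unit, where Pb is the price buyers pay.
Supply in terms of Pb becomes Qs = -392 + 4(Pb + 23) = -300 + 4Pb. Setting this equal to demand: 785 - 7Pb = -300 + 4Pb, so Pb = 1085/11.
Sellers receive Ps = 1085/11 + 23 = 1338/11; Q' = 785 − 7·(1085/11) = 1040/11.
Government outlay = subsidy × quantity = 23 × 1040/11 = 23920/11.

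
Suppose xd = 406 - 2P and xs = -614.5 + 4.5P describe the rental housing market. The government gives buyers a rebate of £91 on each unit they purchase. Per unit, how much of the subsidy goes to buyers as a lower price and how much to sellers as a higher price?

Pre-subsidy: 406 - 2P = -614.5 + 4.5P gives P* = 157, x* = 92.
With the rebate, buyers effectively pay Pb = Ps − 91, where Ps is the price sellers receive.
Demand in terms of Ps becomes xd = 406 − 2(Ps − 91) = 588 - 2Ps. Setting this equal to supply: 588 - 2Ps = -614.5 + 4.5Ps, so Ps = 185.
Buyers pay Pb = 185 − 91 = 94; x' = -614.5 + 4.5·185 = 218.
Buyers' price falls by P* − Pb = 157 − 94 = 63; sellers' price rises by Ps − P* = 185 − 157 = 28.

Buyers gain £63 per unit; sellers gain £28 per unit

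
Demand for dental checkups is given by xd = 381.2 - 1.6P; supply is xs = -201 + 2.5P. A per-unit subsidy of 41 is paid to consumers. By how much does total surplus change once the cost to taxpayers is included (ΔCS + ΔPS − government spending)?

Pre-subsidy: 381.2 - 1.6P = -201 + 2.5P gives P* = 142, x* = 154.
With the rebate, buyers effectively pay Pb = Ps − 41, where Ps is the price sellers receive.
Demand in terms of Ps becomes xd = 381.2 − 1.6(Ps − 41) = 446.8 - 1.6Ps. Setting this equal to supply: 446.8 - 1.6Ps = -201 + 2.5Ps, so Ps = 158.
Buyers pay Pb = 158 − 41 = 117; x' = -201 + 2.5·158 = 194.
ΔCS = ½(154 + 194)(142 − 117) = 4350; ΔPS = ½(154 + 194)(158 − 142) = 2784.
Government spending = 41 × 194 = 7954.
Net change = 4350 + 2784 − 7954 = -820. The loss equals the DWL triangle ½·41·40.

Net change in total surplus = -820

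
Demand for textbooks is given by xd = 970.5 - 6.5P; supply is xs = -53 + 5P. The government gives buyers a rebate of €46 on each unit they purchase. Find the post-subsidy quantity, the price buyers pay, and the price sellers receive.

Pre-subsidy: 970.5 - 6.5P = -53 + 5P gives P* = 89, x* = 392.
With the rebate, buyers effectively pay Pb = Ps − 46, where Ps is the price sellers receive.
Demand in terms of Ps becomes xd = 970.5 − 6.5(Ps − 46) = 1269.5 - 6.5Ps. Setting this equal to supply: 1269.5 - 6.5Ps = -53 + 5Ps, so Ps = 115.
Buyers pay Pb = 115 − 46 = 69; x' = -53 + 5·115 = 522.

x' = 522; buyers pay €69; sellers receive €115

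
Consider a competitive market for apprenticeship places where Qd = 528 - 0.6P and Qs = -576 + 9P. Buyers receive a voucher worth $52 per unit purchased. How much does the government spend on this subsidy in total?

Government cost = $25389

Pre-subsidy: 528 - 0.6P = -576 + 9P gives P* = 115, Q* = 459.
With the rebate, buyers effectively pay Pb = Ps − 52, where Ps is the price sellers receive.
Demand in terms of Ps becomes Qd = 528 − 0.6(Ps − 52) = 559.2 - 0.6Ps. Setting this equal to supply: 559.2 - 0.6Ps = -576 + 9Ps, so Ps = 118.25.
Buyers pay Pb = 118.25 − 52 = 66.25; Q' = -576 + 9·118.25 = 488.25.
Government outlay = subsidy × quantity = 52 × 488.25 = 25389.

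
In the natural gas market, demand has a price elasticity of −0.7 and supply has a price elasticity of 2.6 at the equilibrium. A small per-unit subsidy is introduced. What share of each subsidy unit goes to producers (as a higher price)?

Producer share = 7/33

For a small subsidy around the equilibrium, the benefit split depends on the relative slopes, which at a point are proportional to the elasticities.
Buyer share = εs/(εs + |εd|) = 2.6/(2.6 + 0.7) = 26/33; seller share = |εd|/(εs + |εd|) = 7/33.
So producers capture 7/33 of the subsidy.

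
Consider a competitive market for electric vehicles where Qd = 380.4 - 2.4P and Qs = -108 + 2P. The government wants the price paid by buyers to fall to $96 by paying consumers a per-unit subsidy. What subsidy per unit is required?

At a buyer price of 96, quantity demanded is 380.4 − 2.4·96 = 150.
Sellers supply 150 only when they receive Ps with -108 + 2·Ps = 150, i.e. Ps = 129.
s = Ps − Pb = 129 − 96 = 33.

Required subsidy s = $33 per unit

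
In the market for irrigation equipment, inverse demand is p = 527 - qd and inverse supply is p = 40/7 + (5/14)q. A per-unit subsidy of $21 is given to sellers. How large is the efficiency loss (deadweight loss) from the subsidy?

Deadweight loss = 3087/19

Pre-subsidy: 527 - q = 40/7 + (5/14)q gives q* = 7298/19 and p* = 2715/19.
With the subsidy, sellers receive ps = pb + 21 for each unit, where pb is the price buyers pay.
On the curves, pb = 527 - q and ps = 40/7 + (5/14)q; the wedge ps − pb = 21 gives 40/7 + (5/14)q − (527 - q) = 21, so q' = 7592/19.
Then pb = 527 − 1·(7592/19) = 2421/19 and ps = 40/7 + (5/14)·(7592/19) = 2820/19.
The subsidy expands output by 7592/19 − 7298/19 = 294/19 past the efficient level; on those units the gap between marginal cost and willingness to pay runs from 0 up to 21.
DWL = ½ × 21 × 294/19 = 3087/19.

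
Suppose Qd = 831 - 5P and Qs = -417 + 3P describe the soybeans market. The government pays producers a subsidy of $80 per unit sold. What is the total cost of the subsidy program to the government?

Pre-subsidy: 831 - 5P = -417 + 3P gives P* = 156, Q* = 51.
With the subsidy, sellers receive Ps = Pb + 80 for each unit, where Pb is the price buyers pay.
Supply in terms of Pb becomes Qs = -417 + 3(Pb + 80) = -177 + 3Pb. Setting this equal to demand: 831 - 5Pb = -177 + 3Pb, so Pb = 126.
Sellers receive Ps = 126 + 80 = 206; Q' = 831 − 5·126 = 201.
Government outlay = subsidy × quantity = 80 × 201 = 16080.

Government cost = $16080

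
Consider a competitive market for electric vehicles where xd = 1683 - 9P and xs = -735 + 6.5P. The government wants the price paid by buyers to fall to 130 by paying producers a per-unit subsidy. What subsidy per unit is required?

At a buyer price of 130, quantity demanded is 1683 − 9·130 = 513.
Sellers supply 513 only when they receive Ps with -735 + 6.5·Ps = 513, i.e. Ps = 192.
s = Ps − Pb = 192 − 130 = 62.

Required subsidy s = 62 per unit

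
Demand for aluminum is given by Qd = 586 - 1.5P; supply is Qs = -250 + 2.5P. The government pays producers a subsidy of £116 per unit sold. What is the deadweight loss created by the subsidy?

Pre-subsidy: 586 - 1.5P = -250 + 2.5P gives P* = 209, Q* = 272.5.
With the subsidy, sellers receive Ps = Pb + 116 for each unit, where Pb is the price buyers pay.
Supply in terms of Pb becomes Qs = -250 + 2.5(Pb + 116) = 40 + 2.5Pb. Setting this equal to demand: 586 - 1.5Pb = 40 + 2.5Pb, so Pb = 136.5.
Sellers receive Ps = 136.5 + 116 = 252.5; Q' = 586 − 1.5·136.5 = 381.25.
The subsidy expands output by 381.25 − 272.5 = 108.75 past the efficient level; on those units the gap between marginal cost and willingness to pay runs from 0 up to 116.
DWL = ½ × 116 × 108.75 = 6307.5.

Deadweight loss = £6307.5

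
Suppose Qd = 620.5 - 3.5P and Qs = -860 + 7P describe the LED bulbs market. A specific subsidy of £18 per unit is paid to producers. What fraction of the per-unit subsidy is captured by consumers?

Pre-subsidy: 620.5 - 3.5P = -860 + 7P gives P* = 141, Q* = 127.
With the subsidy, sellers receive Ps = Pb + 18 for each unit, where Pb is the price buyers pay.
Supply in terms of Pb becomes Qs = -860 + 7(Pb + 18) = -734 + 7Pb. Setting this equal to demand: 620.5 - 3.5Pb = -734 + 7Pb, so Pb = 129.
Sellers receive Ps = 129 + 18 = 147; Q' = 620.5 − 3.5·129 = 169.
Buyers' price falls by P* − Pb = 141 − 129 = 12; sellers' price rises by Ps − P* = 147 − 141 = 6.
So consumers capture 12/18 = 2/3 of each unit of subsidy.

Consumer share = 2/3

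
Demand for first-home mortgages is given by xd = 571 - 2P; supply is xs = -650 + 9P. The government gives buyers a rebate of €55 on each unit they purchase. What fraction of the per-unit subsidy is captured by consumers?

Pre-subsidy: 571 - 2P = -650 + 9P gives P* = 111, x* = 349.
With the rebate, buyers effectively pay Pb = Ps − 55, where Ps is the price sellers receive.
Demand in terms of Ps becomes xd = 571 − 2(Ps − 55) = 681 - 2Ps. Setting this equal to supply: 681 - 2Ps = -650 + 9Ps, so Ps = 121.
Buyers pay Pb = 121 − 55 = 66; x' = -650 + 9·121 = 439.
Buyers' price falls by P* − Pb = 111 − 66 = 45; sellers' price rises by Ps − P* = 121 − 111 = 10.
So consumers capture 45/55 = 9/11 of each unit of subsidy.

Consumer share = 9/11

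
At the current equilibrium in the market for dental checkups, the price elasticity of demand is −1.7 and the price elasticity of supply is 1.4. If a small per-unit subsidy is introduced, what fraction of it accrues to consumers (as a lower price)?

Consumer share = 14/31

For a small subsidy around the equilibrium, the benefit split depends on the relative slopes, which at a point are proportional to the elasticities.
Buyer share = εs/(εs + |εd|) = 1.4/(1.4 + 1.7) = 14/31; seller share = |εd|/(εs + |εd|) = 17/31.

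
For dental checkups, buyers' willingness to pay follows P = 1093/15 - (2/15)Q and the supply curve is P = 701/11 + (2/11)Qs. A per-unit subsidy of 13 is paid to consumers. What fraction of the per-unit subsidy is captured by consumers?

Consumer share = 11/26

Pre-subsidy: 1093/15 - (2/15)Q = 701/11 + (2/11)Q gives Q* = 29 and P* = 69.
With the rebate, buyers effectively pay Pb = Ps − 13, where Ps is the price sellers receive.
On the curves, Pb = 1093/15 - (2/15)Q and Ps = 701/11 + (2/11)Q; the wedge Ps − Pb = 13 gives 701/11 + (2/11)Q − (1093/15 - (2/15)Q) = 13, so Q' = 70.25.
Then Pb = 1093/15 − (2/15)·70.25 = 63.5 and Ps = 701/11 + (2/11)·70.25 = 76.5.
Buyers' price falls by P* − Pb = 69 − 63.5 = 5.5; sellers' price rises by Ps − P* = 76.5 − 69 = 7.5.
So consumers capture 5.5/13 = 11/26 of each unit of subsidy.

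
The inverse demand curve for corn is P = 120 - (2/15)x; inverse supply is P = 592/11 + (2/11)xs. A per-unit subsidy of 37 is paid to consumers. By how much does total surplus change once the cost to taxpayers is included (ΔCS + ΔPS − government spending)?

Pre-subsidy: 120 - (2/15)x = 592/11 + (2/11)x gives x* = 210 and P* = 92.
With the rebate, buyers effectively pay Pb = Ps − 37, where Ps is the price sellers receive.
On the curves, Pb = 120 - (2/15)x and Ps = 592/11 + (2/11)x; the wedge Ps − Pb = 37 gives 592/11 + (2/11)x − (120 - (2/15)x) = 37, so x' = 17025/52.
Then Pb = 120 − (2/15)·(17025/52) = 1985/26 and Ps = 592/11 + (2/11)·(17025/52) = 2947/26.
ΔCS = ½(210 + 17025/52)(92 − 1985/26) = 11373615/2704; ΔPS = ½(210 + 17025/52)(2947/26 − 92) = 15509475/2704.
Government spending = 37 × 17025/52 = 629925/52.
Net change = 11373615/2704 + 15509475/2704 − 629925/52 = -225885/104. The loss equals the DWL triangle ½·37·6105/52.

Net change in total surplus = -225885/104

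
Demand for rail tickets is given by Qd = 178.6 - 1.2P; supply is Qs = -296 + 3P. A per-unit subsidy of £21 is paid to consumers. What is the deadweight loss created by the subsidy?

Pre-subsidy: 178.6 - 1.2P = -296 + 3P gives P* = 113, Q* = 43.
With the rebate, buyers effectively pay Pb = Ps − 21, where Ps is the price sellers receive.
Demand in terms of Ps becomes Qd = 178.6 − 1.2(Ps − 21) = 203.8 - 1.2Ps. Setting this equal to supply: 203.8 - 1.2Ps = -296 + 3Ps, so Ps = 119.
Buyers pay Pb = 119 − 21 = 98; Q' = -296 + 3·119 = 61.
The subsidy expands output by 61 − 43 = 18 past the efficient level; on those units the gap between marginal cost and willingness to pay runs from 0 up to 21.
DWL = ½ × 21 × 18 = 189.

Deadweight loss = £189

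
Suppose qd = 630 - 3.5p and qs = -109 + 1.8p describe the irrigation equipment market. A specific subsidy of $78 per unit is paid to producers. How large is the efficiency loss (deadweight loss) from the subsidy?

Pre-subsidy: 630 - 3.5p = -109 + 1.8p gives p* = 7390/53, q* = 7525/53.
With the subsidy, sellers receive ps = pb + 78 for each unit, where pb is the price buyers pay.
Supply in terms of pb becomes qs = -109 + 1.8(pb + 78) = 31.4 + 1.8pb. Setting this equal to demand: 630 - 3.5pb = 31.4 + 1.8pb, so pb = 5986/53.
Sellers receive ps = 5986/53 + 78 = 10120/53; q' = 630 − 3.5·(5986/53) = 12439/53.
The subsidy expands output by 12439/53 − 7525/53 = 4914/53 past the efficient level; on those units the gap between marginal cost and willingness to pay runs from 0 up to 78.
DWL = ½ × 78 × 4914/53 = 191646/53.

Deadweight loss = 191646/53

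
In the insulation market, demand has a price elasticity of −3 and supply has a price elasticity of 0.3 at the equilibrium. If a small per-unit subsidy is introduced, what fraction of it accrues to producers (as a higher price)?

For a small subsidy around the equilibrium, the benefit split depends on the relative slopes, which at a point are proportional to the elasticities.
Buyer share = εs/(εs + |εd|) = 0.3/(0.3 + 3) = 1/11; seller share = |εd|/(εs + |εd|) = 10/11.
So producers capture 10/11 of the subsidy.

Producer share = 10/11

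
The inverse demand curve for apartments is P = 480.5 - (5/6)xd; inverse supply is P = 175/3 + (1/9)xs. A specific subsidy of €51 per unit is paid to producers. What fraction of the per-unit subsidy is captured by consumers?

Consumer share = 15/17

Pre-subsidy: 480.5 - (5/6)x = 175/3 + (1/9)x gives x* = 447 and P* = 108.
With the subsidy, sellers receive Ps = Pb + 51 for each unit, where Pb is the price buyers pay.
On the curves, Pb = 480.5 - (5/6)x and Ps = 175/3 + (1/9)x; the wedge Ps − Pb = 51 gives 175/3 + (1/9)x − (480.5 - (5/6)x) = 51, so x' = 501.
Then Pb = 480.5 − (5/6)·501 = 63 and Ps = 175/3 + (1/9)·501 = 114.
Buyers' price falls by P* − Pb = 108 − 63 = 45; sellers' price rises by Ps − P* = 114 − 108 = 6.
So consumers capture 45/51 = 15/17 of each unit of subsidy.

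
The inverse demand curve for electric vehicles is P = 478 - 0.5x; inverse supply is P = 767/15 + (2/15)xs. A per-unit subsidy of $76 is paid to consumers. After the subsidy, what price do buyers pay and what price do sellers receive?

Pre-subsidy: 478 - 0.5x = 767/15 + (2/15)x gives x* = 674 and P* = 141.
With the rebate, buyers effectively pay Pb = Ps − 76, where Ps is the price sellers receive.
On the curves, Pb = 478 - 0.5x and Ps = 767/15 + (2/15)x; the wedge Ps − Pb = 76 gives 767/15 + (2/15)x − (478 - 0.5x) = 76, so x' = 794.
Then Pb = 478 − 0.5·794 = 81 and Ps = 767/15 + (2/15)·794 = 157.

Buyers pay $81; sellers receive $157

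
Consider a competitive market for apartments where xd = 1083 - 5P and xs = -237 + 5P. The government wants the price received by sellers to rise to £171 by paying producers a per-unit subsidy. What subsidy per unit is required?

Required subsidy s = £78 per unit

At a seller price of 171, quantity supplied is -237 + 5·171 = 618.
Buyers absorb 618 only when they pay Pb with 1083 − 5·Pb = 618, i.e. Pb = 93.
s = Ps − Pb = 171 − 93 = 78.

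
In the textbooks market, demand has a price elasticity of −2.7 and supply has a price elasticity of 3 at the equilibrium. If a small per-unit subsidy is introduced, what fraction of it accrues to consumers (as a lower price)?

For a small subsidy around the equilibrium, the benefit split depends on the relative slopes, which at a point are proportional to the elasticities.
Buyer share = εs/(εs + |εd|) = 3/(3 + 2.7) = 10/19; seller share = |εd|/(εs + |εd|) = 9/19.

Consumer share = 10/19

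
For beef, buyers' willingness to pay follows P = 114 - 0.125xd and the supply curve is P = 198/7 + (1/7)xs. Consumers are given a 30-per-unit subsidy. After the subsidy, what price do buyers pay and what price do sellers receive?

Pre-subsidy: 114 - 0.125x = 198/7 + (1/7)x gives x* = 320 and P* = 74.
With the rebate, buyers effectively pay Pb = Ps − 30, where Ps is the price sellers receive.
On the curves, Pb = 114 - 0.125x and Ps = 198/7 + (1/7)x; the wedge Ps − Pb = 30 gives 198/7 + (1/7)x − (114 - 0.125x) = 30, so x' = 432.
Then Pb = 114 − 0.125·432 = 60 and Ps = 198/7 + (1/7)·432 = 90.

Buyers pay 60; sellers receive 90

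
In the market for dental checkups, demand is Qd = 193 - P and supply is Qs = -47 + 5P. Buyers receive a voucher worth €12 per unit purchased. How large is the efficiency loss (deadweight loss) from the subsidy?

Deadweight loss = €60

Pre-subsidy: 193 - P = -47 + 5P gives P* = 40, Q* = 153.
With the rebate, buyers effectively pay Pb = Ps − 12, where Ps is the price sellers receive.
Demand in terms of Ps becomes Qd = 193 − 1(Ps − 12) = 205 - Ps. Setting this equal to supply: 205 - Ps = -47 + 5Ps, so Ps = 42.
Buyers pay Pb = 42 − 12 = 30; Q' = -47 + 5·42 = 163.
The subsidy expands output by 163 − 153 = 10 past the efficient level; on those units the gap between marginal cost and willingness to pay runs from 0 up to 12.
DWL = ½ × 12 × 10 = 60.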